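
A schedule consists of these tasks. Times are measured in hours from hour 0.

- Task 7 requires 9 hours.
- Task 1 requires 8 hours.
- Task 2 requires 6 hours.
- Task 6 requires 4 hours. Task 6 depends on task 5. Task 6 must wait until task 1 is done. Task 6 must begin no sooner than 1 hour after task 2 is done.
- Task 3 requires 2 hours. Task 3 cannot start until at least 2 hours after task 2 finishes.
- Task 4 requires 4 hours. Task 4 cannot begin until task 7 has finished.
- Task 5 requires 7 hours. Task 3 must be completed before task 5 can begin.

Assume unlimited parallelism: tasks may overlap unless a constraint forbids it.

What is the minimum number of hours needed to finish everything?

21

Nothing blocks task 7, so it runs from hour 0 to hour 9.
Task 4 waits on task 7 (finishes hour 9), so it starts at hour 9 and finishes at 9 + 4 = hour 13.
Nothing blocks task 2, so it runs from hour 0 to hour 6.
After task 2 (finishes hour 6, plus 2-hour gap → hour 8), task 3 can start at hour 8 and finishes at hour 10.
Task 5 waits on task 3 (finishes hour 10), so it starts at hour 10 and finishes at 10 + 7 = hour 17.
Task 1 can start immediately at hour 0; it finishes at hour 8.
Task 6 has to wait for task 5 (finishes hour 17); task 1 (finishes hour 8); task 2 (finishes hour 6, plus 1-hour gap → hour 7). The latest of these is hour 17, so task 6 runs hour 17 to 17 + 4 = hour 21.
All tasks are finished once the last one completes. Finish times: Task 1 at 8, Task 2 at 6, Task 3 at 10, Task 4 at 13, Task 5 at 17, Task 6 at 21, Task 7 at 9. The latest is hour 21.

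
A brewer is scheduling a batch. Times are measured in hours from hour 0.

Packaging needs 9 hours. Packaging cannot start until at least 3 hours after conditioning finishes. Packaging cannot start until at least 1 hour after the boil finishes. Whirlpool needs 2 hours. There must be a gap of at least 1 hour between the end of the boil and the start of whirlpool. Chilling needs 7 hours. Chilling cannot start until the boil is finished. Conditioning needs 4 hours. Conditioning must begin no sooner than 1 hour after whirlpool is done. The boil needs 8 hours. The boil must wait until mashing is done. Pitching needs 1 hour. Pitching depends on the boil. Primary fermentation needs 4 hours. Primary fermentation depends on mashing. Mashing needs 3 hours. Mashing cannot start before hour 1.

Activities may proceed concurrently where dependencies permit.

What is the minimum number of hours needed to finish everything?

After its own release at hour 1, mashing can start at hour 1 and finishes at hour 4.
Primary fermentation cannot begin until mashing (finishes hour 4). It runs from hour 4 to 4 + 4 = hour 8.
The boil cannot begin until mashing (finishes hour 4). It runs from hour 4 to 4 + 8 = hour 12.
Pitching waits on the boil (finishes hour 12), so it starts at hour 12 and finishes at 12 + 1 = hour 13.
After the boil (finishes hour 12), chilling can start at hour 12 and finishes at hour 19.
After the boil (finishes hour 12, plus 1-hour gap → hour 13), whirlpool can start at hour 13 and finishes at hour 15.
Conditioning waits on whirlpool (finishes hour 15, plus 1-hour gap → hour 16), so it starts at hour 16 and finishes at 16 + 4 = hour 20.
Packaging cannot start until conditioning (finishes hour 20, plus 3-hour gap → hour 23); the boil (finishes hour 12, plus 1-hour gap → hour 13). The controlling bound is hour 23, so packaging finishes at 23 + 9 = hour 32.
All tasks are finished once the last one completes. Finish times: Mashing at 4, The boil at 12, Whirlpool at 15, Chilling at 19, Pitching at 13, Primary fermentation at 8, Conditioning at 20, Packaging at 32. The latest is hour 32.

32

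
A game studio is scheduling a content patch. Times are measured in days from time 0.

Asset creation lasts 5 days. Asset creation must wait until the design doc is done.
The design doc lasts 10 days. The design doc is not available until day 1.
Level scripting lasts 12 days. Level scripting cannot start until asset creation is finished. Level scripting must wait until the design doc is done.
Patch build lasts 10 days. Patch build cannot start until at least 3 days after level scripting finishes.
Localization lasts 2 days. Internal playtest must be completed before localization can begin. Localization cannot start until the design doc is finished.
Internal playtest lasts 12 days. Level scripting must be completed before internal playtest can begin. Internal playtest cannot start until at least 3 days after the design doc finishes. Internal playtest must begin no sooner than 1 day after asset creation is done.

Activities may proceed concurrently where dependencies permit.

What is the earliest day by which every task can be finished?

After its own release at day 1, the design doc can start at day 1 and finishes at day 11.
Asset creation waits on the design doc (finishes day 11), so it starts at day 11 and finishes at 11 + 5 = day 16.
Level scripting cannot start until asset creation (finishes day 16); the design doc (finishes day 11). The controlling bound is day 16, so level scripting finishes at 16 + 12 = day 28.
After level scripting (finishes day 28, plus 3-day gap → day 31), patch build can start at day 31 and finishes at day 41.
Internal playtest needs all of level scripting (finishes day 28); the design doc (finishes day 11, plus 3-day gap → day 14); asset creation (finishes day 16, plus 1-day gap → day 17). That puts its earliest start at day 28; it finishes at 28 + 12 = day 40.
Localization cannot start until internal playtest (finishes day 40); the design doc (finishes day 11). The controlling bound is day 40, so localization finishes at 40 + 2 = day 42.
All tasks are finished once the last one completes. Finish times: The design doc at 11, Asset creation at 16, Level scripting at 28, Internal playtest at 40, Localization at 42, Patch build at 41. The latest is day 42.

42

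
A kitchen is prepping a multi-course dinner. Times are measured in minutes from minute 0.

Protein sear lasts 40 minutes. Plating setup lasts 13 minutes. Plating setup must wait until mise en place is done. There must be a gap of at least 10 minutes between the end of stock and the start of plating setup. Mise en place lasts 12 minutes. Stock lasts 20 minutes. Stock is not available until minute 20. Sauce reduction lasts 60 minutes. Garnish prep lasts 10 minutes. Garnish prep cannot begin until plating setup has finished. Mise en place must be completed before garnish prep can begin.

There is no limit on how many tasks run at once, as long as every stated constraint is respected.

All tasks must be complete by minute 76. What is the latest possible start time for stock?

23

Nothing follows garnish prep; the deadline of minute 76 is its only limit. It must start by 76 − 10 = minute 66.
Plating setup has to be done before garnish prep (must start by minute 66). That means finishing by minute 66, i.e. starting by 66 − 13 = minute 53.
Stock feeds into plating setup (must start by minute 53, minus 10-minute gap → minute 43); so stock must finish by minute 43 and therefore start by minute 23.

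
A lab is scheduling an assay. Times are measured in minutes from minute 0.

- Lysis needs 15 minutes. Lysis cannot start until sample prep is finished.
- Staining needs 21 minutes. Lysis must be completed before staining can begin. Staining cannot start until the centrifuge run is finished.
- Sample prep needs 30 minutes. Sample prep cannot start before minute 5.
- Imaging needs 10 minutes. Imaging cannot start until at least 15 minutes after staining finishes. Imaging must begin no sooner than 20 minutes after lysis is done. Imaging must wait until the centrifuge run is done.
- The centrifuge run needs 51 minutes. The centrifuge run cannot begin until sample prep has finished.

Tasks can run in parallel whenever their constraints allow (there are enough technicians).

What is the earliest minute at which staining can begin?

86

Sample prep cannot begin until its own release at minute 5. It runs from minute 5 to 5 + 30 = minute 35.
The centrifuge run waits on sample prep (finishes minute 35), so it starts at minute 35 and finishes at 35 + 51 = minute 86.
Lysis cannot begin until sample prep (finishes minute 35). It runs from minute 35 to 35 + 15 = minute 50.
Staining waits on lysis (finishes minute 50); the centrifuge run (finishes minute 86). The latest of these is minute 86, which is the earliest staining can start.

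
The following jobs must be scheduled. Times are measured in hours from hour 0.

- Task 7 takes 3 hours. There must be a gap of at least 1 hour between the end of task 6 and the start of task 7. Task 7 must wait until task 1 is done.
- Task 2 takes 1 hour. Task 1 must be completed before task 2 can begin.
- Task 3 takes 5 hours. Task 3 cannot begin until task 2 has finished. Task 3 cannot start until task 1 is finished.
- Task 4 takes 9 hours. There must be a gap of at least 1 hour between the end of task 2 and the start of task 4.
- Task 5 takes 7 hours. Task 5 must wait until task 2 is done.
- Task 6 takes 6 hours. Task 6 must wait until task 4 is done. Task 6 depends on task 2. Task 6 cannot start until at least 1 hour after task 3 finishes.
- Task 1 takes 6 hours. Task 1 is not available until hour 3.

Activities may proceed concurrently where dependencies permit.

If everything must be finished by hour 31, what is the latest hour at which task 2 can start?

Nothing follows task 7; the deadline of hour 31 is its only limit. It must start by 31 − 3 = hour 28.
Since task 7 (must start by hour 28, minus 1-hour gap → hour 27) depends on it, task 6 must finish by hour 27. Backing off its 6-hour duration gives a latest start of hour 21.
Task 3 must finish before task 6 (must start by hour 21, minus 1-hour gap → hour 20). With a 5-hour duration, task 3 must start by 20 − 5 = hour 15.
Task 4 must finish before task 6 (must start by hour 21). With a 9-hour duration, task 4 must start by 21 − 9 = hour 12.
To finish by hour 31, task 5 (duration 7) must start no later than hour 24.
Task 2 has several dependents: task 3 (must start by hour 15); task 4 (must start by hour 12, minus 1-hour gap → hour 11); task 5 (must start by hour 24); task 6 (must start by hour 21). The earliest of those limits is hour 11, so task 2 must start by 11 − 1 = hour 10.

10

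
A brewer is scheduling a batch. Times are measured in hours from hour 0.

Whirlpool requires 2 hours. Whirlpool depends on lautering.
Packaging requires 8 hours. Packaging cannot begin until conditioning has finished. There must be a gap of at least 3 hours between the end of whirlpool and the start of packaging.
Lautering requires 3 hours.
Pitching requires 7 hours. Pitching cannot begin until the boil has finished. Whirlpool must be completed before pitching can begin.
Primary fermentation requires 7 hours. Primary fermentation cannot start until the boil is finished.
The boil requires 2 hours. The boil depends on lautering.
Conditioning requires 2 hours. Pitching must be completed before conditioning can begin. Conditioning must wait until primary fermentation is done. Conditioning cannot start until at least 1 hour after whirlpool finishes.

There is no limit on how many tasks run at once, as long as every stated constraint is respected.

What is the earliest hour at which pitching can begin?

5

Lautering can start immediately at hour 0; it finishes at hour 3.
After lautering (finishes hour 3), whirlpool can start at hour 3 and finishes at hour 5.
The boil waits on lautering (finishes hour 3), so it starts at hour 3 and finishes at 3 + 2 = hour 5.
Pitching waits on the boil (finishes hour 5); whirlpool (finishes hour 5). The latest of these is hour 5, which is the earliest pitching can start.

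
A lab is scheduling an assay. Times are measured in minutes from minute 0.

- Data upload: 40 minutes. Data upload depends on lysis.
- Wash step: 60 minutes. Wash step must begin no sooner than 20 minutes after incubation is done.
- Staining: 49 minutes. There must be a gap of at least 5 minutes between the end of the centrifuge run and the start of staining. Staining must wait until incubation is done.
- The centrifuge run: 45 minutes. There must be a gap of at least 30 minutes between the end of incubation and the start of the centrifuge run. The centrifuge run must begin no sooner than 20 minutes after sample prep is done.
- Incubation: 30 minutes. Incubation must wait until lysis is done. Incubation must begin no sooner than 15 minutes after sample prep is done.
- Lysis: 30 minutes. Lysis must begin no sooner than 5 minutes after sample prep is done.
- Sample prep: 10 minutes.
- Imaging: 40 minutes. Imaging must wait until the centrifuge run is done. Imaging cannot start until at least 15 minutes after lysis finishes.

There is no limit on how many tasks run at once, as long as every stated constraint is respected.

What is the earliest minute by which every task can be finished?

204

Sample prep has no prerequisites, so it starts at minute 0 and finishes at minute 10.
Lysis waits on sample prep (finishes minute 10, plus 5-minute gap → minute 15), so it starts at minute 15 and finishes at 15 + 30 = minute 45.
Data upload waits on lysis (finishes minute 45), so it starts at minute 45 and finishes at 45 + 40 = minute 85.
Incubation cannot start until lysis (finishes minute 45); sample prep (finishes minute 10, plus 15-minute gap → minute 25). The controlling bound is minute 45, so incubation finishes at 45 + 30 = minute 75.
After incubation (finishes minute 75, plus 20-minute gap → minute 95), wash step can start at minute 95 and finishes at minute 155.
The centrifuge run needs all of incubation (finishes minute 75, plus 30-minute gap → minute 105); sample prep (finishes minute 10, plus 20-minute gap → minute 30). That puts its earliest start at minute 105; it finishes at 105 + 45 = minute 150.
Imaging needs all of the centrifuge run (finishes minute 150); lysis (finishes minute 45, plus 15-minute gap → minute 60). That puts its earliest start at minute 150; it finishes at 150 + 40 = minute 190.
Staining cannot start until the centrifuge run (finishes minute 150, plus 5-minute gap → minute 155); incubation (finishes minute 75). The controlling bound is minute 155, so staining finishes at 155 + 49 = minute 204.
All tasks are finished once the last one completes. Finish times: Sample prep at 10, Lysis at 45, Incubation at 75, The centrifuge run at 150, Wash step at 155, Staining at 204, Imaging at 190, Data upload at 85. The latest is minute 204.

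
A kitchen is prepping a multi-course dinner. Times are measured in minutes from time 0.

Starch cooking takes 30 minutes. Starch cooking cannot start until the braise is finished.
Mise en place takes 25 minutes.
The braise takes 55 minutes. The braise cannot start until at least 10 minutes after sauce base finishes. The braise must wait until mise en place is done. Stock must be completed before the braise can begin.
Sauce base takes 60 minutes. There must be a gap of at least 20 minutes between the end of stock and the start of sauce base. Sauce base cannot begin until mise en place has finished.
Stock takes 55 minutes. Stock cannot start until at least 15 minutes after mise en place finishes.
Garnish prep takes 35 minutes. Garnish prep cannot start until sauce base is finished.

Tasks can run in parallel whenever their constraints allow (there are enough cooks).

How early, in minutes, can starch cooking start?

240

Mise en place can start immediately at minute 0; it finishes at minute 25.
Stock cannot begin until mise en place (finishes minute 25, plus 15-minute gap → minute 40). It runs from minute 40 to 40 + 55 = minute 95.
For sauce base: stock (finishes minute 95, plus 20-minute gap → minute 115); mise en place (finishes minute 25). Taking the maximum gives a start of minute 115, and it finishes at 115 + 60 = minute 175.
The braise cannot start until sauce base (finishes minute 175, plus 10-minute gap → minute 185); mise en place (finishes minute 25); stock (finishes minute 95). The controlling bound is minute 185, so the braise finishes at 185 + 55 = minute 240.
Starch cooking waits on the braise (finishes minute 240), so the earliest it can start is minute 240.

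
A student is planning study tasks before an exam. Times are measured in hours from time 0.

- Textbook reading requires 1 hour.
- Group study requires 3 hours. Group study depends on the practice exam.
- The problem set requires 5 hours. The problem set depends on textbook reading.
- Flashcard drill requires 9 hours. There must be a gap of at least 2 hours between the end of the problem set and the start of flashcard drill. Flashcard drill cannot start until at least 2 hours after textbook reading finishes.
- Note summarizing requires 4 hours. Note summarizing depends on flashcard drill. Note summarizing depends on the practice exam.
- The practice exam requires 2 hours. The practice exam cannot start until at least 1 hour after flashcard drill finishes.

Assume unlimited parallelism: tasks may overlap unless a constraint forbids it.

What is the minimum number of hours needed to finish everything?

24

Textbook reading can start immediately at hour 0; it finishes at hour 1.
The problem set waits on textbook reading (finishes hour 1), so it starts at hour 1 and finishes at 1 + 5 = hour 6.
Flashcard drill has to wait for the problem set (finishes hour 6, plus 2-hour gap → hour 8); textbook reading (finishes hour 1, plus 2-hour gap → hour 3). The latest of these is hour 8, so flashcard drill runs hour 8 to 8 + 9 = hour 17.
The practice exam waits on flashcard drill (finishes hour 17, plus 1-hour gap → hour 18), so it starts at hour 18 and finishes at 18 + 2 = hour 20.
Note summarizing has to wait for flashcard drill (finishes hour 17); the practice exam (finishes hour 20). The latest of these is hour 20, so note summarizing runs hour 20 to 20 + 4 = hour 24.
Group study waits on the practice exam (finishes hour 20), so it starts at hour 20 and finishes at 20 + 3 = hour 23.
All tasks are finished once the last one completes. Finish times: Textbook reading at 1, The problem set at 6, Flashcard drill at 17, The practice exam at 20, Group study at 23, Note summarizing at 24. The latest is hour 24.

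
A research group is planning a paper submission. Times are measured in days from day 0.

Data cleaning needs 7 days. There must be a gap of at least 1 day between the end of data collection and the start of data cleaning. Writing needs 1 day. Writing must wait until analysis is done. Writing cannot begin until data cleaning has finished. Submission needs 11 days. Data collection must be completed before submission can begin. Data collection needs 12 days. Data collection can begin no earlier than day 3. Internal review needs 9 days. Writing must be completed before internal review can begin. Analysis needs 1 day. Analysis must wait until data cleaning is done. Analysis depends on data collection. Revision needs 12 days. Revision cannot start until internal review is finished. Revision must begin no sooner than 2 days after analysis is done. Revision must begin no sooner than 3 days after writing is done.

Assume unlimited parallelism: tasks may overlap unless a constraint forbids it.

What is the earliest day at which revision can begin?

34

Data collection waits on its own release at day 3, so it starts at day 3 and finishes at 3 + 12 = day 15.
Data cleaning cannot begin until data collection (finishes day 15, plus 1-day gap → day 16). It runs from day 16 to 16 + 7 = day 23.
Analysis needs all of data cleaning (finishes day 23); data collection (finishes day 15). That puts its earliest start at day 23; it finishes at 23 + 1 = day 24.
Writing needs all of analysis (finishes day 24); data cleaning (finishes day 23). That puts its earliest start at day 24; it finishes at 24 + 1 = day 25.
Internal review waits on writing (finishes day 25), so it starts at day 25 and finishes at 25 + 9 = day 34.
Revision waits on internal review (finishes day 34); analysis (finishes day 24, plus 2-day gap → day 26); writing (finishes day 25, plus 3-day gap → day 28). The latest of these is day 34, which is the earliest revision can start.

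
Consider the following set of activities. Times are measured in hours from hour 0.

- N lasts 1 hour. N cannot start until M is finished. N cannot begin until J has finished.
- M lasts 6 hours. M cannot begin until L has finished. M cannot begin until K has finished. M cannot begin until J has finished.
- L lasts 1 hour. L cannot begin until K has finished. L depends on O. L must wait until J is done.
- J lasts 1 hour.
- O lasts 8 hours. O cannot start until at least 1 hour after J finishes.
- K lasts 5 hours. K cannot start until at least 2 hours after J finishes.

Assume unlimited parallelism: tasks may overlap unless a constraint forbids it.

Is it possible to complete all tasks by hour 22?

Yes

J can start immediately at hour 0; it finishes at hour 1.
O cannot begin until J (finishes hour 1, plus 1-hour gap → hour 2). It runs from hour 2 to 2 + 8 = hour 10.
K cannot begin until J (finishes hour 1, plus 2-hour gap → hour 3). It runs from hour 3 to 3 + 5 = hour 8.
For L: K (finishes hour 8); O (finishes hour 10); J (finishes hour 1). Taking the maximum gives a start of hour 10, and it finishes at 10 + 1 = hour 11.
M needs all of L (finishes hour 11); K (finishes hour 8); J (finishes hour 1). That puts its earliest start at hour 11; it finishes at 11 + 6 = hour 17.
N cannot start until M (finishes hour 17); J (finishes hour 1). The controlling bound is hour 17, so N finishes at 17 + 1 = hour 18.
Every task is finished by hour 18, which is no later than the deadline of 22, so the schedule is feasible.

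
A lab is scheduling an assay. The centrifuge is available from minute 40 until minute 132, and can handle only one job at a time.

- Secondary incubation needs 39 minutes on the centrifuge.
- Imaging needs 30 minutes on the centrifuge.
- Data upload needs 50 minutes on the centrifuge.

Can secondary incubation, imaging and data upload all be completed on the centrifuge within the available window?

No

The centrifuge window is 132 − 40 = 92 minutes.
Running back to back, the jobs need 39 + 30 + 50 = 119 minutes on the centrifuge.
Since 119 > 92, they cannot all fit.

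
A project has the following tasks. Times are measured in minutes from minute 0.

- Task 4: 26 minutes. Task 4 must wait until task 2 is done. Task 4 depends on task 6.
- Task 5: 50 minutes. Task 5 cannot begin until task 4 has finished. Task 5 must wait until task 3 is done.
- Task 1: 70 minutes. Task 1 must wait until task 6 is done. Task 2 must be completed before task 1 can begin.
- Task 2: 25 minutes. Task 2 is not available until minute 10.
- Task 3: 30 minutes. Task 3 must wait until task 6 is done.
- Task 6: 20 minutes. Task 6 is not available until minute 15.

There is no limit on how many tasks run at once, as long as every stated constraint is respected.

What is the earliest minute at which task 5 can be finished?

115

Task 6 cannot begin until its own release at minute 15. It runs from minute 15 to 15 + 20 = minute 35.
Task 3 waits on task 6 (finishes minute 35), so it starts at minute 35 and finishes at 35 + 30 = minute 65.
After its own release at minute 10, task 2 can start at minute 10 and finishes at minute 35.
Task 4 needs all of task 2 (finishes minute 35); task 6 (finishes minute 35). That puts its earliest start at minute 35; it finishes at 35 + 26 = minute 61.
For task 5: task 4 (finishes minute 61); task 3 (finishes minute 65). Taking the maximum gives a start of minute 65, and it finishes at 65 + 50 = minute 115.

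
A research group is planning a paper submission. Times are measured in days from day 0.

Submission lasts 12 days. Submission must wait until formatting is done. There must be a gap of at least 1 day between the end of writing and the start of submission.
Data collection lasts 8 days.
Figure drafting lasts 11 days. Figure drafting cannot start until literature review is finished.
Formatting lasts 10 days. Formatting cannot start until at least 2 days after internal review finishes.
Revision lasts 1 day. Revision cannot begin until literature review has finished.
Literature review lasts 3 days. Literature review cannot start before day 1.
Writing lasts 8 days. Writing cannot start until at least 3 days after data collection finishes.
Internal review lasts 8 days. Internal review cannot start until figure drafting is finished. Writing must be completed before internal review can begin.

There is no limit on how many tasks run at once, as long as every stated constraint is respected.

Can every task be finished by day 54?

Yes

Data collection can start immediately at day 0; it finishes at day 8.
Writing waits on data collection (finishes day 8, plus 3-day gap → day 11), so it starts at day 11 and finishes at 11 + 8 = day 19.
Literature review cannot begin until its own release at day 1. It runs from day 1 to 1 + 3 = day 4.
Revision waits on literature review (finishes day 4), so it starts at day 4 and finishes at 4 + 1 = day 5.
Figure drafting waits on literature review (finishes day 4), so it starts at day 4 and finishes at 4 + 11 = day 15.
For internal review: figure drafting (finishes day 15); writing (finishes day 19). Taking the maximum gives a start of day 19, and it finishes at 19 + 8 = day 27.
Formatting cannot begin until internal review (finishes day 27, plus 2-day gap → day 29). It runs from day 29 to 29 + 10 = day 39.
For submission: formatting (finishes day 39); writing (finishes day 19, plus 1-day gap → day 20). Taking the maximum gives a start of day 39, and it finishes at 39 + 12 = day 51.
Every task is finished by day 51, which is no later than the deadline of 54, so the schedule is feasible.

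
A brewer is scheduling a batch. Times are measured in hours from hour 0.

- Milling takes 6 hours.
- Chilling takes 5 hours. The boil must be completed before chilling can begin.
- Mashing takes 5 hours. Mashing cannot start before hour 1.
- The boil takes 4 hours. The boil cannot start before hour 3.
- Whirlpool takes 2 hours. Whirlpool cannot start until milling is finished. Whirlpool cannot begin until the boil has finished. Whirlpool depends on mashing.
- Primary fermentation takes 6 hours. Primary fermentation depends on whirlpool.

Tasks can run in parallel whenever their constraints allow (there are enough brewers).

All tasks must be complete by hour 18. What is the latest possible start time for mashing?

5

Primary fermentation has no dependents, so it just needs to finish by hour 18. Starting by 18 − 6 = hour 12 achieves that.
Whirlpool has to be done before primary fermentation (must start by hour 12). That means finishing by hour 12, i.e. starting by 12 − 2 = hour 10.
Mashing has to be done before whirlpool (must start by hour 10). That means finishing by hour 10, i.e. starting by 10 − 5 = hour 5.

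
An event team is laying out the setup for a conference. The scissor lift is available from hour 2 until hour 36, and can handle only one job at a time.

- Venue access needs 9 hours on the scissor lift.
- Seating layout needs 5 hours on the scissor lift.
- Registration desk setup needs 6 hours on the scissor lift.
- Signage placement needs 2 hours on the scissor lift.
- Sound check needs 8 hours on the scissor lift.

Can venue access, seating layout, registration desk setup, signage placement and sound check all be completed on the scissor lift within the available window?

Yes

The scissor lift window is 36 − 2 = 34 hours.
Running back to back, the jobs need 9 + 5 + 6 + 2 + 8 = 30 hours on the scissor lift.
Since 30 ≤ 34, they fit within the window.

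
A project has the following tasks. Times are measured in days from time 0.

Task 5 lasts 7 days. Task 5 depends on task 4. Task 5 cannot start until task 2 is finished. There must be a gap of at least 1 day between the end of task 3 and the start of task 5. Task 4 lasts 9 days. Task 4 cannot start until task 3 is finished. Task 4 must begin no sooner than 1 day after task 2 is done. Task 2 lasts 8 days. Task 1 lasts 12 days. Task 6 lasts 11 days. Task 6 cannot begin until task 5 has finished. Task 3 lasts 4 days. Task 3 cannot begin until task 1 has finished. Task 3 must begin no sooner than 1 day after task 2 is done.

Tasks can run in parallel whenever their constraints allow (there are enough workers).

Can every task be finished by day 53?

Yes

Nothing blocks task 2, so it runs from day 0 to day 8.
Task 1 can start immediately at day 0; it finishes at day 12.
Task 3 cannot start until task 1 (finishes day 12); task 2 (finishes day 8, plus 1-day gap → day 9). The controlling bound is day 12, so task 3 finishes at 12 + 4 = day 16.
Task 4 needs all of task 3 (finishes day 16); task 2 (finishes day 8, plus 1-day gap → day 9). That puts its earliest start at day 16; it finishes at 16 + 9 = day 25.
Task 5 has to wait for task 4 (finishes day 25); task 2 (finishes day 8); task 3 (finishes day 16, plus 1-day gap → day 17). The latest of these is day 25, so task 5 runs day 25 to 25 + 7 = day 32.
Task 6 cannot begin until task 5 (finishes day 32). It runs from day 32 to 32 + 11 = day 43.
Every task is finished by day 43, which is no later than the deadline of 53, so the schedule is feasible.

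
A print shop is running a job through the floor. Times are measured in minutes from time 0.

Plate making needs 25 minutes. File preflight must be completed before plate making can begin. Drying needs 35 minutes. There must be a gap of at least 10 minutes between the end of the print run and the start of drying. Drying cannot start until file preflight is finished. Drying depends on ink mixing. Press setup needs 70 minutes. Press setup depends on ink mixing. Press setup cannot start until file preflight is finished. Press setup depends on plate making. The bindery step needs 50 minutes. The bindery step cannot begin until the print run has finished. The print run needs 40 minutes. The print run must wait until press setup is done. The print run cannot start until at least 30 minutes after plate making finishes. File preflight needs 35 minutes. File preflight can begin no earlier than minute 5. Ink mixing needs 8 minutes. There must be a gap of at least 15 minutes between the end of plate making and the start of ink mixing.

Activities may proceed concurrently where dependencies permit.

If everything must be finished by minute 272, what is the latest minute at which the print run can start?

Drying has no dependents, so it just needs to finish by minute 272. Starting by 272 − 35 = minute 237 achieves that.
The bindery step must finish by minute 272; it takes 50 minutes, so it must start by 272 − 50 = minute 222.
The print run feeds drying (must start by minute 237, minus 10-minute gap → minute 227); the bindery step (must start by minute 222). Taking the minimum, the print run must finish by minute 222 and start by 222 − 40 = minute 182.

182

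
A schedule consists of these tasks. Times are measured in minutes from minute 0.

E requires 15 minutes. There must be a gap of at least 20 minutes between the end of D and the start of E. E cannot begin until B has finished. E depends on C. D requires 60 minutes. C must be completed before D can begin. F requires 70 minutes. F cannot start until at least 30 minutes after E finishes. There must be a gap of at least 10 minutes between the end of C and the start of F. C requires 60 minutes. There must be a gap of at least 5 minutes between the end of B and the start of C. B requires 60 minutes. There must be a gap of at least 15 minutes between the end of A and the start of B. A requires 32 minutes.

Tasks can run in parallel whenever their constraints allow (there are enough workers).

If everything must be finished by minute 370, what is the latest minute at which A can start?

3

F must finish by minute 370; it takes 70 minutes, so it must start by 370 − 70 = minute 300.
E feeds into F (must start by minute 300, minus 30-minute gap → minute 270); so E must finish by minute 270 and therefore start by minute 255.
D feeds into E (must start by minute 255, minus 20-minute gap → minute 235); so D must finish by minute 235 and therefore start by minute 175.
C must finish in time for D (must start by minute 175); E (must start by minute 255); F (must start by minute 300, minus 10-minute gap → minute 290). The tightest is minute 175, so C must start by 175 − 60 = minute 115.
For B: C (must start by minute 115, minus 5-minute gap → minute 110); E (must start by minute 255). The most restrictive is minute 110; with a 60-minute duration, B must start by minute 50.
A has to be done before B (must start by minute 50, minus 15-minute gap → minute 35). That means finishing by minute 35, i.e. starting by 35 − 32 = minute 3.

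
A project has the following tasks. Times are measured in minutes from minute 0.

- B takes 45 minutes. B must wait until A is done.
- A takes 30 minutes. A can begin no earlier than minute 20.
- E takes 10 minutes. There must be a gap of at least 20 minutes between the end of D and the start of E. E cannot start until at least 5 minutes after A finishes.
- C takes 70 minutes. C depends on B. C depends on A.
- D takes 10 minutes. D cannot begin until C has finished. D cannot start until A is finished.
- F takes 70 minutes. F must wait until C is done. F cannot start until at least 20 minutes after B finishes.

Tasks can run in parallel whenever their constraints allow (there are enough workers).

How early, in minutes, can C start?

After its own release at minute 20, A can start at minute 20 and finishes at minute 50.
B cannot begin until A (finishes minute 50). It runs from minute 50 to 50 + 45 = minute 95.
C waits on B (finishes minute 95); A (finishes minute 50). The latest of these is minute 95, which is the earliest C can start.

95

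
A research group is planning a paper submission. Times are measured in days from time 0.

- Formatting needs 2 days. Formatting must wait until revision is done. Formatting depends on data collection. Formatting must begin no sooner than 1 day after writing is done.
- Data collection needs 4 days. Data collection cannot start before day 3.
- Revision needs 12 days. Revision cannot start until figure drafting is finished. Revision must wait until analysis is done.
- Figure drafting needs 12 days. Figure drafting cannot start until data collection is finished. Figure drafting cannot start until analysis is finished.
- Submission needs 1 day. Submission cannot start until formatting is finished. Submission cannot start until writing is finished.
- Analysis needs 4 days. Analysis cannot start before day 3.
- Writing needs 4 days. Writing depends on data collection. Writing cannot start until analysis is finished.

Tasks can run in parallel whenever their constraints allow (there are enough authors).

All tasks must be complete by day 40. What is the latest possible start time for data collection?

9

Nothing follows submission; the deadline of day 40 is its only limit. It must start by 40 − 1 = day 39.
Formatting has to be done before submission (must start by day 39). That means finishing by day 39, i.e. starting by 39 − 2 = day 37.
Revision has to be done before formatting (must start by day 37). That means finishing by day 37, i.e. starting by 37 − 12 = day 25.
Figure drafting must finish before revision (must start by day 25). With a 12-day duration, figure drafting must start by 25 − 12 = day 13.
For writing: formatting (must start by day 37, minus 1-day gap → day 36); submission (must start by day 39). The most restrictive is day 36; with a 4-day duration, writing must start by day 32.
Data collection must finish in time for figure drafting (must start by day 13); writing (must start by day 32); formatting (must start by day 37). The tightest is day 13, so data collection must start by 13 − 4 = day 9.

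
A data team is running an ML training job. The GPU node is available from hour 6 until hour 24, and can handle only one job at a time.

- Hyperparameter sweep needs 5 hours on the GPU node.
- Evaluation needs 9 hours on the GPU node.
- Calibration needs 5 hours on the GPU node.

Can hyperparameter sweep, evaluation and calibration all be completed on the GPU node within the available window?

No

The GPU node window is 24 − 6 = 18 hours.
Running back to back, the jobs need 5 + 9 + 5 = 19 hours on the GPU node.
Since 19 > 18, they cannot all fit.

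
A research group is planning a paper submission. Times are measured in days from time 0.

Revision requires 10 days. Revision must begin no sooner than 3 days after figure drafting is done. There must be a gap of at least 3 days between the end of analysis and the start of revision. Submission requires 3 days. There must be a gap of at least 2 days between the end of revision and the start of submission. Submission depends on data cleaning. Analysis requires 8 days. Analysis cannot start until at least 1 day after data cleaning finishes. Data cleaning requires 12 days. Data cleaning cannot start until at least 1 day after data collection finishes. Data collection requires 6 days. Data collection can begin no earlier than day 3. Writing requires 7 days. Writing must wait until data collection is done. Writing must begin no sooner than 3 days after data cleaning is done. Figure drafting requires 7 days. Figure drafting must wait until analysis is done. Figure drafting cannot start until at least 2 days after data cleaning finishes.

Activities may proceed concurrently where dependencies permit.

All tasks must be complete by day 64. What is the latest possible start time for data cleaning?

18

To finish by day 64, submission (duration 3) must start no later than day 61.
Revision must finish before submission (must start by day 61, minus 2-day gap → day 59). With a 10-day duration, revision must start by 59 − 10 = day 49.
Since revision (must start by day 49, minus 3-day gap → day 46) depends on it, figure drafting must finish by day 46. Backing off its 7-day duration gives a latest start of day 39.
Analysis must finish in time for figure drafting (must start by day 39); revision (must start by day 49, minus 3-day gap → day 46). The tightest is day 39, so analysis must start by 39 − 8 = day 31.
Nothing follows writing; the deadline of day 64 is its only limit. It must start by 64 − 7 = day 57.
For data cleaning: analysis (must start by day 31, minus 1-day gap → day 30); figure drafting (must start by day 39, minus 2-day gap → day 37); writing (must start by day 57, minus 3-day gap → day 54); submission (must start by day 61). The most restrictive is day 30; with a 12-day duration, data cleaning must start by day 18.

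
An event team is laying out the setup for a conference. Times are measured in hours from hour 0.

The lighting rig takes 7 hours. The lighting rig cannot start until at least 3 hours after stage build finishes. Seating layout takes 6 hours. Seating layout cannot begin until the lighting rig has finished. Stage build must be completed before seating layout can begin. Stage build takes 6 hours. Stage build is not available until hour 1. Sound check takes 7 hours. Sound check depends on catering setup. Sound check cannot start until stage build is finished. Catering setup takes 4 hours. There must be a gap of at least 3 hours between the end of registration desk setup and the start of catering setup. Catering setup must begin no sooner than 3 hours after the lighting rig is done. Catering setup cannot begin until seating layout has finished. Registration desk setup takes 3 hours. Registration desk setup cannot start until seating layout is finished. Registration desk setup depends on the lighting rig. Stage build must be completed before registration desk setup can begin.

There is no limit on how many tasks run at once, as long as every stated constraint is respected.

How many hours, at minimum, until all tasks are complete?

40

After its own release at hour 1, stage build can start at hour 1 and finishes at hour 7.
The lighting rig waits on stage build (finishes hour 7, plus 3-hour gap → hour 10), so it starts at hour 10 and finishes at 10 + 7 = hour 17.
Seating layout cannot start until the lighting rig (finishes hour 17); stage build (finishes hour 7). The controlling bound is hour 17, so seating layout finishes at 17 + 6 = hour 23.
For registration desk setup: seating layout (finishes hour 23); the lighting rig (finishes hour 17); stage build (finishes hour 7). Taking the maximum gives a start of hour 23, and it finishes at 23 + 3 = hour 26.
Catering setup has to wait for registration desk setup (finishes hour 26, plus 3-hour gap → hour 29); the lighting rig (finishes hour 17, plus 3-hour gap → hour 20); seating layout (finishes hour 23). The latest of these is hour 29, so catering setup runs hour 29 to 29 + 4 = hour 33.
Sound check cannot start until catering setup (finishes hour 33); stage build (finishes hour 7). The controlling bound is hour 33, so sound check finishes at 33 + 7 = hour 40.
All tasks are finished once the last one completes. Finish times: Stage build at 7, The lighting rig at 17, Seating layout at 23, Registration desk setup at 26, Catering setup at 33, Sound check at 40. The latest is hour 40.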